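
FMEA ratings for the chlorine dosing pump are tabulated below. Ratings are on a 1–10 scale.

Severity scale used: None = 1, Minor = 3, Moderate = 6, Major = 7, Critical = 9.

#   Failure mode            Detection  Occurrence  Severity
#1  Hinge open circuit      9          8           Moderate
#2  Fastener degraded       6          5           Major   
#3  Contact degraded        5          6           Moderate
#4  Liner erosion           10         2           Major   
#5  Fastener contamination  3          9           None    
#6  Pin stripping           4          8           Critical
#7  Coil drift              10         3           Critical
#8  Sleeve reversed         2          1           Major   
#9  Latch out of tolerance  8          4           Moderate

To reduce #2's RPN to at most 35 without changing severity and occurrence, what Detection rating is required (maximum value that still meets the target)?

#2: S=7, O=5, D=6 → current RPN = 210.
Fixed product = 35. Need 35 × D ≤ 35, so D ≤ 35/35 = 1.00.
Maximum integer Detection rating = 1 (gives RPN 35; D=2 would give 70 > 35).

1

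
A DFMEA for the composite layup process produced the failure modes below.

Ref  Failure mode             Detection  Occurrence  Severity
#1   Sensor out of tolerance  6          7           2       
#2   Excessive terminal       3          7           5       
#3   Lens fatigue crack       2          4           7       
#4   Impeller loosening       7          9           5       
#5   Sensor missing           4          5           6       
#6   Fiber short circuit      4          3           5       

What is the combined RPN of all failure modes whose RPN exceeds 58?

RPN = Severity × Occurrence × Detection:
  #1: 2 × 7 × 6 = 84
  #2: 5 × 7 × 3 = 105
  #3: 7 × 4 × 2 = 56
  #4: 5 × 9 × 7 = 315
  #5: 6 × 5 × 4 = 120
  #6: 5 × 3 × 4 = 60
RPN > 58: #1 (84), #2 (105), #4 (315), #5 (120), #6 (60).
Sum: 84 + 105 + 315 + 120 + 60 = 684.

684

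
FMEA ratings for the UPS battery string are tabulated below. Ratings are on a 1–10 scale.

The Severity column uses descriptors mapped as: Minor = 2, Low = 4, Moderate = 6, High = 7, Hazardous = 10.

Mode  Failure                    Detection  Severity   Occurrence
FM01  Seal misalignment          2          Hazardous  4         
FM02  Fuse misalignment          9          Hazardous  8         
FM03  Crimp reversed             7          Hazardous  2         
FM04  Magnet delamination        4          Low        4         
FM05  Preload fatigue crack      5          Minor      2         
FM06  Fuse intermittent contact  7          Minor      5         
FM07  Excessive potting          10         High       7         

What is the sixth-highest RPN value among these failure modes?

64

RPN = Severity × Occurrence × Detection:
  FM01: 10 × 4 × 2 = 80
  FM02: 10 × 8 × 9 = 720
  FM03: 10 × 2 × 7 = 140
  FM04: 4 × 4 × 4 = 64
  FM05: 2 × 2 × 5 = 20
  FM06: 2 × 5 × 7 = 70
  FM07: 7 × 7 × 10 = 490
Sorted descending: 720, 490, 140, 80, 70, 64, 20.
The sixth-highest RPN is 64 (FM04).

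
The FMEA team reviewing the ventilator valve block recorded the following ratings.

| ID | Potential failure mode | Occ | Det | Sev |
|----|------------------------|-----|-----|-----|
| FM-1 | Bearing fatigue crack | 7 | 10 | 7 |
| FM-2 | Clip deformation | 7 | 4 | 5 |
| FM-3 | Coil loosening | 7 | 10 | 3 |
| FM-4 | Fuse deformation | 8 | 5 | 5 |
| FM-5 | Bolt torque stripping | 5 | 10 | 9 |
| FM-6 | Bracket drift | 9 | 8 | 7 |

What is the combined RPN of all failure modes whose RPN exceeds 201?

1654

RPN = Severity × Occurrence × Detection:
  FM-1: 7 × 7 × 10 = 490
  FM-2: 5 × 7 × 4 = 140
  FM-3: 3 × 7 × 10 = 210
  FM-4: 5 × 8 × 5 = 200
  FM-5: 9 × 5 × 10 = 450
  FM-6: 7 × 9 × 8 = 504
RPN > 201: FM-1 (490), FM-3 (210), FM-5 (450), FM-6 (504).
Sum: 490 + 210 + 450 + 504 = 1654.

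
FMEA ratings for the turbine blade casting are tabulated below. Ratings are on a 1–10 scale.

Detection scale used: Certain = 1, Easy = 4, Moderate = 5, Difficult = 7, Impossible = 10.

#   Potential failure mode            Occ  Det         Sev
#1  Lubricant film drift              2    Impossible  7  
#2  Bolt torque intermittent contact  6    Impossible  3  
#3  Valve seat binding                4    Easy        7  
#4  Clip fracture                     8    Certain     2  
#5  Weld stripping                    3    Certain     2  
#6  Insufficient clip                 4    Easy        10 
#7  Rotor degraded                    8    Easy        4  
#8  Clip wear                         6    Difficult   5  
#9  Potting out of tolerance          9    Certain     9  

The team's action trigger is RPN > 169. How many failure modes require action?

2

RPN = Severity × Occurrence × Detection:
  #1: 7 × 2 × 10 = 140
  #2: 3 × 6 × 10 = 180
  #3: 7 × 4 × 4 = 112
  #4: 2 × 8 × 1 = 16
  #5: 2 × 3 × 1 = 6
  #6: 10 × 4 × 4 = 160
  #7: 4 × 8 × 4 = 128
  #8: 5 × 6 × 7 = 210
  #9: 9 × 9 × 1 = 81
Modes with RPN > 169: #2 (180), #8 (210) → 2.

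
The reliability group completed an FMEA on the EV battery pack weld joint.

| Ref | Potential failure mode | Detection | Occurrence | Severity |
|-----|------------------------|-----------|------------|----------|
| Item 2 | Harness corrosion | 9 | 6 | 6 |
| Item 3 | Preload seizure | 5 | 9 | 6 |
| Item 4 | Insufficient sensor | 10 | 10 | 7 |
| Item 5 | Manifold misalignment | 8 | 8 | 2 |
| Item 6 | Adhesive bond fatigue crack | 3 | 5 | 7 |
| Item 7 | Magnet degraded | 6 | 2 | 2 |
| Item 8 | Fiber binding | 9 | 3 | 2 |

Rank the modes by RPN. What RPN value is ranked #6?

54

RPN = Severity × Occurrence × Detection:
  Item 2: 6 × 6 × 9 = 324
  Item 3: 6 × 9 × 5 = 270
  Item 4: 7 × 10 × 10 = 700
  Item 5: 2 × 8 × 8 = 128
  Item 6: 7 × 5 × 3 = 105
  Item 7: 2 × 2 × 6 = 24
  Item 8: 2 × 3 × 9 = 54
Sorted descending: 700, 324, 270, 128, 105, 54, 24.
The sixth-highest RPN is 54 (Item 8).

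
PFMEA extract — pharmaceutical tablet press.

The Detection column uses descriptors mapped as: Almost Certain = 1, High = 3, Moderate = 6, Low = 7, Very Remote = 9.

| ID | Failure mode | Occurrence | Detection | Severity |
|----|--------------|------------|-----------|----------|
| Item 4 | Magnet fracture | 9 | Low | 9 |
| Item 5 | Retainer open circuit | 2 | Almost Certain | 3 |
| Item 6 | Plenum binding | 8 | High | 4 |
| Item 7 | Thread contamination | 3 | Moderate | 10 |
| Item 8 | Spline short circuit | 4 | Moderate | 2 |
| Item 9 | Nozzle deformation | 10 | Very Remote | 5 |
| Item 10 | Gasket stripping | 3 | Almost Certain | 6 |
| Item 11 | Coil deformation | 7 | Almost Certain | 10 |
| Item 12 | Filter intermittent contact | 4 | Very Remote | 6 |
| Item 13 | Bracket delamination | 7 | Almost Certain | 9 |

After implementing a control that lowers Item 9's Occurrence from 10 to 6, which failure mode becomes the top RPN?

RPN = Severity × Occurrence × Detection:
  Item 4: 9 × 9 × 7 = 567
  Item 5: 3 × 2 × 1 = 6
  Item 6: 4 × 8 × 3 = 96
  Item 7: 10 × 3 × 6 = 180
  Item 8: 2 × 4 × 6 = 48
  Item 9: 5 × 10 × 9 = 450
  Item 10: 6 × 3 × 1 = 18
  Item 11: 10 × 7 × 1 = 70
  Item 12: 6 × 4 × 9 = 216
  Item 13: 9 × 7 × 1 = 63
After action: Item 9 → 5 × 6 × 9 = 270.
Revised RPNs: Item 4=567, Item 9=270, Item 12=216, Item 7=180, Item 6=96, Item 11=70, Item 13=63, Item 8=48, Item 10=18, Item 5=6.
Highest is now Item 4 (567).

Item 4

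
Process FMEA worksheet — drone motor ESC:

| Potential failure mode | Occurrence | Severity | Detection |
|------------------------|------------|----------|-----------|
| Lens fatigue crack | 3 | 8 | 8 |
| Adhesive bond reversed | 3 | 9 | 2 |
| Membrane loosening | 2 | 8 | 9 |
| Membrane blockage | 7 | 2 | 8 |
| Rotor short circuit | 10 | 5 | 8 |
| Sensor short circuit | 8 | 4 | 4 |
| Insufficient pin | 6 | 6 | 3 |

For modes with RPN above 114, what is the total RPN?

RPN = Severity × Occurrence × Detection:
  Lens fatigue crack: 8 × 3 × 8 = 192
  Adhesive bond reversed: 9 × 3 × 2 = 54
  Membrane loosening: 8 × 2 × 9 = 144
  Membrane blockage: 2 × 7 × 8 = 112
  Rotor short circuit: 5 × 10 × 8 = 400
  Sensor short circuit: 4 × 8 × 4 = 128
  Insufficient pin: 6 × 6 × 3 = 108
RPN > 114: Lens fatigue crack (192), Membrane loosening (144), Rotor short circuit (400), Sensor short circuit (128).
Sum: 192 + 144 + 400 + 128 = 864.

864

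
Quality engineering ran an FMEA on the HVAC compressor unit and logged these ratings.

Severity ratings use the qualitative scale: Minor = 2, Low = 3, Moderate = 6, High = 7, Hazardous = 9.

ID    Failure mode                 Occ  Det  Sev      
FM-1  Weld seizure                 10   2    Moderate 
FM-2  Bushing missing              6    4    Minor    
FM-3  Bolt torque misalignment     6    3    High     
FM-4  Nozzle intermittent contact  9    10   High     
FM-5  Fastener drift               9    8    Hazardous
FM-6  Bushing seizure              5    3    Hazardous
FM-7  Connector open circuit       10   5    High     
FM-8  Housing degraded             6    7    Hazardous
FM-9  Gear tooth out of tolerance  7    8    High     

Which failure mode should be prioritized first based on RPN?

RPN = Severity × Occurrence × Detection:
  FM-1: 6 × 10 × 2 = 120
  FM-2: 2 × 6 × 4 = 48
  FM-3: 7 × 6 × 3 = 126
  FM-4: 7 × 9 × 10 = 630
  FM-5: 9 × 9 × 8 = 648
  FM-6: 9 × 5 × 3 = 135
  FM-7: 7 × 10 × 5 = 350
  FM-8: 9 × 6 × 7 = 378
  FM-9: 7 × 7 × 8 = 392
Highest RPN is 648 → FM-5.

FM-5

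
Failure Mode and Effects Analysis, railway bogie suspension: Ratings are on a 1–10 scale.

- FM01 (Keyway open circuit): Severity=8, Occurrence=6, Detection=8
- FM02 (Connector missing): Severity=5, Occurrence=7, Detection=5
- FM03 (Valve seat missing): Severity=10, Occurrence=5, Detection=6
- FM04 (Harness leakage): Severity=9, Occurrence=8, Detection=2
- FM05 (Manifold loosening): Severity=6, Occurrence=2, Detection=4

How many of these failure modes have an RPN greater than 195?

RPN = Severity × Occurrence × Detection:
  FM01: 8 × 6 × 8 = 384
  FM02: 5 × 7 × 5 = 175
  FM03: 10 × 5 × 6 = 300
  FM04: 9 × 8 × 2 = 144
  FM05: 6 × 2 × 4 = 48
Modes with RPN > 195: FM01 (384), FM03 (300) → 2.

2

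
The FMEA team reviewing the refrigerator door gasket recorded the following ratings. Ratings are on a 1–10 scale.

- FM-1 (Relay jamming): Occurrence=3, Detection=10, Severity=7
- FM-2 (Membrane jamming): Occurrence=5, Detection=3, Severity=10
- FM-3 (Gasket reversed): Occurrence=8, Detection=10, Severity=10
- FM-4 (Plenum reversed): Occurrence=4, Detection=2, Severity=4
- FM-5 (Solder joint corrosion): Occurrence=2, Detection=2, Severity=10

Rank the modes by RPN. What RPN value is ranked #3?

RPN = Severity × Occurrence × Detection:
  FM-1: 7 × 3 × 10 = 210
  FM-2: 10 × 5 × 3 = 150
  FM-3: 10 × 8 × 10 = 800
  FM-4: 4 × 4 × 2 = 32
  FM-5: 10 × 2 × 2 = 40
Sorted descending: 800, 210, 150, 40, 32.
The third-highest RPN is 150 (FM-2).

150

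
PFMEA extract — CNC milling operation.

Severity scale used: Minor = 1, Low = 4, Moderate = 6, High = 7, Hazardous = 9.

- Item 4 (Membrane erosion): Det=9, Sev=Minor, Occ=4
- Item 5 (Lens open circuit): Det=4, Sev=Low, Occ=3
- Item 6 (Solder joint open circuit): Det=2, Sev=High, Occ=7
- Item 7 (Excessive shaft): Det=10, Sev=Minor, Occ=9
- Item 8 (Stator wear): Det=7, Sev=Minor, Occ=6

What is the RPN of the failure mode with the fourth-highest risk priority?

RPN = Severity × Occurrence × Detection:
  Item 4: 1 × 4 × 9 = 36
  Item 5: 4 × 3 × 4 = 48
  Item 6: 7 × 7 × 2 = 98
  Item 7: 1 × 9 × 10 = 90
  Item 8: 1 × 6 × 7 = 42
Sorted descending: 98, 90, 48, 42, 36.
The fourth-highest RPN is 42 (Item 8).

42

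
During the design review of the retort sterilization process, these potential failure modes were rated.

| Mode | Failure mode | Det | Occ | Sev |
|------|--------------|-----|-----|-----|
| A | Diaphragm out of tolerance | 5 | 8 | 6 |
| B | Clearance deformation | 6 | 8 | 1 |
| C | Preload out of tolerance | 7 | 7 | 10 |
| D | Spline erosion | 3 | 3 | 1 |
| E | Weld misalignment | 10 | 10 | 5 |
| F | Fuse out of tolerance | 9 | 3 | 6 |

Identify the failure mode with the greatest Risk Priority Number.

RPN = Severity × Occurrence × Detection:
  A: 6 × 8 × 5 = 240
  B: 1 × 8 × 6 = 48
  C: 10 × 7 × 7 = 490
  D: 1 × 3 × 3 = 9
  E: 5 × 10 × 10 = 500
  F: 6 × 3 × 9 = 162
Highest RPN is 500 → E.

E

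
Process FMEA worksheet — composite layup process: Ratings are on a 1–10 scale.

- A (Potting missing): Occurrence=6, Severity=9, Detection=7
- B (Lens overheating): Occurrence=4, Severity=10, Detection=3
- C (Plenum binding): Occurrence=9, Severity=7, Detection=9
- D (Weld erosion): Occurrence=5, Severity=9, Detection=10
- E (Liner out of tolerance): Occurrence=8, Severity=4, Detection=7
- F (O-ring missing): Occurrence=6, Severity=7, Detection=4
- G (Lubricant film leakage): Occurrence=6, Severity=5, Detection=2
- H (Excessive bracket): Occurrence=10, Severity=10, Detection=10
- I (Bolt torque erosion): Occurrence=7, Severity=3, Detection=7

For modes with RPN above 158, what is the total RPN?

2787

RPN = Severity × Occurrence × Detection:
  A: 9 × 6 × 7 = 378
  B: 10 × 4 × 3 = 120
  C: 7 × 9 × 9 = 567
  D: 9 × 5 × 10 = 450
  E: 4 × 8 × 7 = 224
  F: 7 × 6 × 4 = 168
  G: 5 × 6 × 2 = 60
  H: 10 × 10 × 10 = 1000
  I: 3 × 7 × 7 = 147
RPN > 158: A (378), C (567), D (450), E (224), F (168), H (1000).
Sum: 378 + 567 + 450 + 224 + 168 + 1000 = 2787.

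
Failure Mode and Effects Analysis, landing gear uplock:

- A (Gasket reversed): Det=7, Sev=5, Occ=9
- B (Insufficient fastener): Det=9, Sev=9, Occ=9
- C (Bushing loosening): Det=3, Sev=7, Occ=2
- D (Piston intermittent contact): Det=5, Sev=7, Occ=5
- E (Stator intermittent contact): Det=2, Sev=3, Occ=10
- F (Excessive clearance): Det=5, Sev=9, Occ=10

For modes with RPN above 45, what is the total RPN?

1729

RPN = Severity × Occurrence × Detection:
  A: 5 × 9 × 7 = 315
  B: 9 × 9 × 9 = 729
  C: 7 × 2 × 3 = 42
  D: 7 × 5 × 5 = 175
  E: 3 × 10 × 2 = 60
  F: 9 × 10 × 5 = 450
RPN > 45: A (315), B (729), D (175), E (60), F (450).
Sum: 315 + 729 + 175 + 60 + 450 = 1729.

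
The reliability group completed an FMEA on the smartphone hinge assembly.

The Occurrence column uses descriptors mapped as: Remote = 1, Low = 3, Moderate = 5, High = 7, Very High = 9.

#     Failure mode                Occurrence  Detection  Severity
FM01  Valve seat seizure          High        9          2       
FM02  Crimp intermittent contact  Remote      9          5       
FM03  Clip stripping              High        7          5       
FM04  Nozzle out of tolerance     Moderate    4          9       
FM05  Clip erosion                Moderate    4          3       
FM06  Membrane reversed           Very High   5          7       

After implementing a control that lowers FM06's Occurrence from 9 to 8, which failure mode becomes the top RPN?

RPN = Severity × Occurrence × Detection:
  FM01: 2 × 7 × 9 = 126
  FM02: 5 × 1 × 9 = 45
  FM03: 5 × 7 × 7 = 245
  FM04: 9 × 5 × 4 = 180
  FM05: 3 × 5 × 4 = 60
  FM06: 7 × 9 × 5 = 315
After action: FM06 → 7 × 8 × 5 = 280.
Revised RPNs: FM06=280, FM03=245, FM04=180, FM01=126, FM05=60, FM02=45.
Highest is now FM06 (280).

FM06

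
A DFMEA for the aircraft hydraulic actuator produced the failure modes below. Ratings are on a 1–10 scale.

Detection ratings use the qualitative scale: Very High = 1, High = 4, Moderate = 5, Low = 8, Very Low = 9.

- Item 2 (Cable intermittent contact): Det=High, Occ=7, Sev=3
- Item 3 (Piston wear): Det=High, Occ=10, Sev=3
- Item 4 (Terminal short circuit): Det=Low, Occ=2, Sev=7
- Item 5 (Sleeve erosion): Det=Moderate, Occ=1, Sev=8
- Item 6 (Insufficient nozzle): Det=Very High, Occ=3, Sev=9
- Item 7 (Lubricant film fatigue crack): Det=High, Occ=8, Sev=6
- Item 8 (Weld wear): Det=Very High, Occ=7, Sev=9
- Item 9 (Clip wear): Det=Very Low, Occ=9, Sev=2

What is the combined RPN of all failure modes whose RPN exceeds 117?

RPN = Severity × Occurrence × Detection:
  Item 2: 3 × 7 × 4 = 84
  Item 3: 3 × 10 × 4 = 120
  Item 4: 7 × 2 × 8 = 112
  Item 5: 8 × 1 × 5 = 40
  Item 6: 9 × 3 × 1 = 27
  Item 7: 6 × 8 × 4 = 192
  Item 8: 9 × 7 × 1 = 63
  Item 9: 2 × 9 × 9 = 162
RPN > 117: Item 3 (120), Item 7 (192), Item 9 (162).
Sum: 120 + 192 + 162 = 474.

474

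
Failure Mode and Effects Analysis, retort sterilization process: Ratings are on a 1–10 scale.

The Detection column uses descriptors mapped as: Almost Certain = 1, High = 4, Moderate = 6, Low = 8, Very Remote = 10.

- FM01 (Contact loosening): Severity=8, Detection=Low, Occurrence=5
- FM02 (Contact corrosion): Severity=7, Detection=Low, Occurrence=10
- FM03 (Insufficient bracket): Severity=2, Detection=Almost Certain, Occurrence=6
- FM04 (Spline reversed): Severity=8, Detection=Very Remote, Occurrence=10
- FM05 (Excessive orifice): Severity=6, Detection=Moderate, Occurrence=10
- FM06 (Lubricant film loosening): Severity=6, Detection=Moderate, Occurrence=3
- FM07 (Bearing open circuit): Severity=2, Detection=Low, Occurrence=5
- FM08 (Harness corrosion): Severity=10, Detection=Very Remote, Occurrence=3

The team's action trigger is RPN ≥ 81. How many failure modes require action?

RPN = Severity × Occurrence × Detection:
  FM01: 8 × 5 × 8 = 320
  FM02: 7 × 10 × 8 = 560
  FM03: 2 × 6 × 1 = 12
  FM04: 8 × 10 × 10 = 800
  FM05: 6 × 10 × 6 = 360
  FM06: 6 × 3 × 6 = 108
  FM07: 2 × 5 × 8 = 80
  FM08: 10 × 3 × 10 = 300
Modes with RPN ≥ 81: FM01 (320), FM02 (560), FM04 (800), FM05 (360), FM06 (108), FM08 (300) → 6.

6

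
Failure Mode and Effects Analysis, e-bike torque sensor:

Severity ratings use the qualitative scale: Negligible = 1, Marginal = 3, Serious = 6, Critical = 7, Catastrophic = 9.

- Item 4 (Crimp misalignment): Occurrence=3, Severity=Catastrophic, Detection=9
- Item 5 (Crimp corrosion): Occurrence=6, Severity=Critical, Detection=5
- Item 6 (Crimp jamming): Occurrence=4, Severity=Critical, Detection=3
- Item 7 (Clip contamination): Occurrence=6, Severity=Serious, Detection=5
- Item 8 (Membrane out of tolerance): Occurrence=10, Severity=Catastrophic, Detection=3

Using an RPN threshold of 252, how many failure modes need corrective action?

RPN = Severity × Occurrence × Detection:
  Item 4: 9 × 3 × 9 = 243
  Item 5: 7 × 6 × 5 = 210
  Item 6: 7 × 4 × 3 = 84
  Item 7: 6 × 6 × 5 = 180
  Item 8: 9 × 10 × 3 = 270
Modes with RPN ≥ 252: Item 8 (270) → 1.

1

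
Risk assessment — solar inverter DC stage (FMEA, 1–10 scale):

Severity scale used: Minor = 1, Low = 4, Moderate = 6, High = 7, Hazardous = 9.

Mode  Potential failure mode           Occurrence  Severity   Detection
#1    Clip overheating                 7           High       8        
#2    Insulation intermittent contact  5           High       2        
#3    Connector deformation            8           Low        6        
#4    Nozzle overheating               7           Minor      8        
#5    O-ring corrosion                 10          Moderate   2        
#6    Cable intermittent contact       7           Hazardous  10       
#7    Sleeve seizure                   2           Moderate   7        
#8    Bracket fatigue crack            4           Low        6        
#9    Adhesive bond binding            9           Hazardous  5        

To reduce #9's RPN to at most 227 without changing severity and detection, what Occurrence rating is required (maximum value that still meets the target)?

#9: S=9, O=9, D=5 → current RPN = 405.
Fixed product = 45. Need 45 × O ≤ 227, so O ≤ 227/45 = 5.04.
Maximum integer Occurrence rating = 5 (gives RPN 225; O=6 would give 270 > 227).

5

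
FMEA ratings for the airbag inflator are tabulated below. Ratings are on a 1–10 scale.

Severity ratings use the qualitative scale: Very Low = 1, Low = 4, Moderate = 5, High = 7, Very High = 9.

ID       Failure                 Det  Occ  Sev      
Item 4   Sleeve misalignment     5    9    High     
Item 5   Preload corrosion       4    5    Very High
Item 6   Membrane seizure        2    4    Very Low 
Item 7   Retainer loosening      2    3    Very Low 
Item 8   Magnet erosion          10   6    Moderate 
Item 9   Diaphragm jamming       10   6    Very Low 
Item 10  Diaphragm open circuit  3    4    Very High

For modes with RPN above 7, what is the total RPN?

RPN = Severity × Occurrence × Detection:
  Item 4: 7 × 9 × 5 = 315
  Item 5: 9 × 5 × 4 = 180
  Item 6: 1 × 4 × 2 = 8
  Item 7: 1 × 3 × 2 = 6
  Item 8: 5 × 6 × 10 = 300
  Item 9: 1 × 6 × 10 = 60
  Item 10: 9 × 4 × 3 = 108
RPN > 7: Item 4 (315), Item 5 (180), Item 6 (8), Item 8 (300), Item 9 (60), Item 10 (108).
Sum: 315 + 180 + 8 + 300 + 60 + 108 = 971.

971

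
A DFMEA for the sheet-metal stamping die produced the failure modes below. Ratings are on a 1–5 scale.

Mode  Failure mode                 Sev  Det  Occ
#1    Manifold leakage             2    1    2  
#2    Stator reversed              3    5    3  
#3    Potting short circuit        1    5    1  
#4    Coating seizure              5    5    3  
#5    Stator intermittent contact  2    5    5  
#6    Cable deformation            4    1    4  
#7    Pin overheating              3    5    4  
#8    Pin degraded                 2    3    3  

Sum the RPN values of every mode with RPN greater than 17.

RPN = Severity × Occurrence × Detection:
  #1: 2 × 2 × 1 = 4
  #2: 3 × 3 × 5 = 45
  #3: 1 × 1 × 5 = 5
  #4: 5 × 3 × 5 = 75
  #5: 2 × 5 × 5 = 50
  #6: 4 × 4 × 1 = 16
  #7: 3 × 4 × 5 = 60
  #8: 2 × 3 × 3 = 18
RPN > 17: #2 (45), #4 (75), #5 (50), #7 (60), #8 (18).
Sum: 45 + 75 + 50 + 60 + 18 = 248.

248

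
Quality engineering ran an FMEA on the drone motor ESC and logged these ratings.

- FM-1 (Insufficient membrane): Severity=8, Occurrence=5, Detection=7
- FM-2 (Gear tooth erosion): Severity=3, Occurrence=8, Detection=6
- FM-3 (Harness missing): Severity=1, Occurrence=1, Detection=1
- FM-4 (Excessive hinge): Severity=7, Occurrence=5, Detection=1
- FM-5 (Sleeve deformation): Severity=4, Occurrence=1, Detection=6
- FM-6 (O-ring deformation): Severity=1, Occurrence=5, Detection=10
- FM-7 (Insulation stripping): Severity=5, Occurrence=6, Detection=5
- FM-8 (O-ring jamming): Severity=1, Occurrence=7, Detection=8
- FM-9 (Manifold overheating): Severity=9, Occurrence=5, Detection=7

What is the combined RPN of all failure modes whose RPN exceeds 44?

995

RPN = Severity × Occurrence × Detection:
  FM-1: 8 × 5 × 7 = 280
  FM-2: 3 × 8 × 6 = 144
  FM-3: 1 × 1 × 1 = 1
  FM-4: 7 × 5 × 1 = 35
  FM-5: 4 × 1 × 6 = 24
  FM-6: 1 × 5 × 10 = 50
  FM-7: 5 × 6 × 5 = 150
  FM-8: 1 × 7 × 8 = 56
  FM-9: 9 × 5 × 7 = 315
RPN > 44: FM-1 (280), FM-2 (144), FM-6 (50), FM-7 (150), FM-8 (56), FM-9 (315).
Sum: 280 + 144 + 50 + 150 + 56 + 315 = 995.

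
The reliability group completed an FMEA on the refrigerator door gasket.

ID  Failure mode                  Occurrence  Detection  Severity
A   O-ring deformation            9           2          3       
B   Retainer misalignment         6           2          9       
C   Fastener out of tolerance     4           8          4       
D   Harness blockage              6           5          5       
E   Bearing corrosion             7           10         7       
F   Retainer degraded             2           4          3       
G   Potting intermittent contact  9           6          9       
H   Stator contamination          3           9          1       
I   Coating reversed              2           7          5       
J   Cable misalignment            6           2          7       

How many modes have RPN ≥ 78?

6

RPN = Severity × Occurrence × Detection:
  A: 3 × 9 × 2 = 54
  B: 9 × 6 × 2 = 108
  C: 4 × 4 × 8 = 128
  D: 5 × 6 × 5 = 150
  E: 7 × 7 × 10 = 490
  F: 3 × 2 × 4 = 24
  G: 9 × 9 × 6 = 486
  H: 1 × 3 × 9 = 27
  I: 5 × 2 × 7 = 70
  J: 7 × 6 × 2 = 84
Modes with RPN ≥ 78: B (108), C (128), D (150), E (490), G (486), J (84) → 6.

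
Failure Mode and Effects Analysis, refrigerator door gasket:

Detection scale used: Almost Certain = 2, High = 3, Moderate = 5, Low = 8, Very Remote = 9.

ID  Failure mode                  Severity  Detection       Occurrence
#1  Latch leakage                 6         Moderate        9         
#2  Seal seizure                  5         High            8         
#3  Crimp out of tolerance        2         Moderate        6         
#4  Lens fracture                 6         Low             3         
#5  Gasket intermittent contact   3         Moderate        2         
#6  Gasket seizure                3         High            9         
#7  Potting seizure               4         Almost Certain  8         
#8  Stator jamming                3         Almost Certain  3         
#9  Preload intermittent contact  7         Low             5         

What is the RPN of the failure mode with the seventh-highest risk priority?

RPN = Severity × Occurrence × Detection:
  #1: 6 × 9 × 5 = 270
  #2: 5 × 8 × 3 = 120
  #3: 2 × 6 × 5 = 60
  #4: 6 × 3 × 8 = 144
  #5: 3 × 2 × 5 = 30
  #6: 3 × 9 × 3 = 81
  #7: 4 × 8 × 2 = 64
  #8: 3 × 3 × 2 = 18
  #9: 7 × 5 × 8 = 280
Sorted descending: 280, 270, 144, 120, 81, 64, 60, 30, 18.
The seventh-highest RPN is 60 (#3).

60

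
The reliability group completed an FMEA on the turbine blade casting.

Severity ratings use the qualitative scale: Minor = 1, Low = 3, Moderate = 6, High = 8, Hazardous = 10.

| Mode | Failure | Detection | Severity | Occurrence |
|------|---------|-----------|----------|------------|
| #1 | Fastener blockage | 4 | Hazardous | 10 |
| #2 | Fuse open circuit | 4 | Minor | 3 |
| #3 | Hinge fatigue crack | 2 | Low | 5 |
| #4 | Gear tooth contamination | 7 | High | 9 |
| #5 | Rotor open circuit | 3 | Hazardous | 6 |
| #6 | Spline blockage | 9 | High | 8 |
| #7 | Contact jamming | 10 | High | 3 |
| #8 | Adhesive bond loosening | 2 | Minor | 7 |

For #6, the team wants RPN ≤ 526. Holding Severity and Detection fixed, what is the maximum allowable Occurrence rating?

7

#6: S=8, O=8, D=9 → current RPN = 576.
Fixed product = 72. Need 72 × O ≤ 526, so O ≤ 526/72 = 7.31.
Maximum integer Occurrence rating = 7 (gives RPN 504; O=8 would give 576 > 526).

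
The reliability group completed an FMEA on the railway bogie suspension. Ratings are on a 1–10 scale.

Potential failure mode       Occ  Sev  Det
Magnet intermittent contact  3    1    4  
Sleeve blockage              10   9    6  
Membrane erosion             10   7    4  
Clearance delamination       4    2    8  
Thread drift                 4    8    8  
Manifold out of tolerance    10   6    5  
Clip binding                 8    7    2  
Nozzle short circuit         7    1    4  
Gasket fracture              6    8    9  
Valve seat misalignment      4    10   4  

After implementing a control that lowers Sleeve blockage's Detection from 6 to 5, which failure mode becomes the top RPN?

Sleeve blockage

RPN = Severity × Occurrence × Detection:
  Magnet intermittent contact: 1 × 3 × 4 = 12
  Sleeve blockage: 9 × 10 × 6 = 540
  Membrane erosion: 7 × 10 × 4 = 280
  Clearance delamination: 2 × 4 × 8 = 64
  Thread drift: 8 × 4 × 8 = 256
  Manifold out of tolerance: 6 × 10 × 5 = 300
  Clip binding: 7 × 8 × 2 = 112
  Nozzle short circuit: 1 × 7 × 4 = 28
  Gasket fracture: 8 × 6 × 9 = 432
  Valve seat misalignment: 10 × 4 × 4 = 160
After action: Sleeve blockage → 9 × 10 × 5 = 450.
Revised RPNs: Sleeve blockage=450, Gasket fracture=432, Manifold out of tolerance=300, Membrane erosion=280, Thread drift=256, Valve seat misalignment=160, Clip binding=112, Clearance delamination=64, Nozzle short circuit=28, Magnet intermittent contact=12.
Highest is now Sleeve blockage (450).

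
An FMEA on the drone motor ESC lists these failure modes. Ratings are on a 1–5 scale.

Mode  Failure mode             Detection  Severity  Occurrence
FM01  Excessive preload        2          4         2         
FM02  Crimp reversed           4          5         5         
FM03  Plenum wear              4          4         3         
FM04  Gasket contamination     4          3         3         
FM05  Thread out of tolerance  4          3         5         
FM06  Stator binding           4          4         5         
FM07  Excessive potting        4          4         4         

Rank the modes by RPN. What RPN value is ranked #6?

36

RPN = Severity × Occurrence × Detection:
  FM01: 4 × 2 × 2 = 16
  FM02: 5 × 5 × 4 = 100
  FM03: 4 × 3 × 4 = 48
  FM04: 3 × 3 × 4 = 36
  FM05: 3 × 5 × 4 = 60
  FM06: 4 × 5 × 4 = 80
  FM07: 4 × 4 × 4 = 64
Sorted descending: 100, 80, 64, 60, 48, 36, 16.
The sixth-highest RPN is 36 (FM04).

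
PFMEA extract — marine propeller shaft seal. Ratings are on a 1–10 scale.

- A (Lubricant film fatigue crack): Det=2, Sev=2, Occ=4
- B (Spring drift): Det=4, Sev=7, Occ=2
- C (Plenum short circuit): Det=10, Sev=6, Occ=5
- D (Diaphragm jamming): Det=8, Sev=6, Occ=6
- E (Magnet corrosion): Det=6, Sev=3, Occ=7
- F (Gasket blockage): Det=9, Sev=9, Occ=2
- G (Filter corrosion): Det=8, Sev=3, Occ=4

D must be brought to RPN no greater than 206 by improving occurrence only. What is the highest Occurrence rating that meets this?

D: S=6, O=6, D=8 → current RPN = 288.
Fixed product = 48. Need 48 × O ≤ 206, so O ≤ 206/48 = 4.29.
Maximum integer Occurrence rating = 4 (gives RPN 192; O=5 would give 240 > 206).

4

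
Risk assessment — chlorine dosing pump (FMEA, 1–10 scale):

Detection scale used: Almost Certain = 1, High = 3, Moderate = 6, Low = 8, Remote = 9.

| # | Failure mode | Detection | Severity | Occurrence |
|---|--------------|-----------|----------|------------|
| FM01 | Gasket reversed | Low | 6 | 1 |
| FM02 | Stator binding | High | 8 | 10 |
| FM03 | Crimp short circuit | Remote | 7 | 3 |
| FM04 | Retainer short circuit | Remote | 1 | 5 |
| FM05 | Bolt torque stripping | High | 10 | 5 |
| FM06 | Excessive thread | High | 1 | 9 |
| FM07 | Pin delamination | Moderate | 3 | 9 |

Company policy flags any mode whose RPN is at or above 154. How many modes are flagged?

3

RPN = Severity × Occurrence × Detection:
  FM01: 6 × 1 × 8 = 48
  FM02: 8 × 10 × 3 = 240
  FM03: 7 × 3 × 9 = 189
  FM04: 1 × 5 × 9 = 45
  FM05: 10 × 5 × 3 = 150
  FM06: 1 × 9 × 3 = 27
  FM07: 3 × 9 × 6 = 162
Modes with RPN ≥ 154: FM02 (240), FM03 (189), FM07 (162) → 3.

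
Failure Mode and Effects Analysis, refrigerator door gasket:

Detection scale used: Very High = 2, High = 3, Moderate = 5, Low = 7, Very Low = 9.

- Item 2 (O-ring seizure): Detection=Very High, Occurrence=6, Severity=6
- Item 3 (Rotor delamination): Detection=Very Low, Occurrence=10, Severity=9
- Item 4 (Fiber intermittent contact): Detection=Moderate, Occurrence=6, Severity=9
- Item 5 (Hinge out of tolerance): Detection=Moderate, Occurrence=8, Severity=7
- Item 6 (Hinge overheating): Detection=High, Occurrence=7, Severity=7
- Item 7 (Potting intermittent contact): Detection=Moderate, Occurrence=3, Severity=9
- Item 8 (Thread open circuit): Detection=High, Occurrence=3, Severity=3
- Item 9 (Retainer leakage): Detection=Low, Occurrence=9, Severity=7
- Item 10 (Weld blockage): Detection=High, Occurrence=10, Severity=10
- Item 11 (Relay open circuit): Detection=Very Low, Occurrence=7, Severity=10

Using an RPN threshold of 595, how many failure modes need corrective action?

2

RPN = Severity × Occurrence × Detection:
  Item 2: 6 × 6 × 2 = 72
  Item 3: 9 × 10 × 9 = 810
  Item 4: 9 × 6 × 5 = 270
  Item 5: 7 × 8 × 5 = 280
  Item 6: 7 × 7 × 3 = 147
  Item 7: 9 × 3 × 5 = 135
  Item 8: 3 × 3 × 3 = 27
  Item 9: 7 × 9 × 7 = 441
  Item 10: 10 × 10 × 3 = 300
  Item 11: 10 × 7 × 9 = 630
Modes with RPN ≥ 595: Item 3 (810), Item 11 (630) → 2.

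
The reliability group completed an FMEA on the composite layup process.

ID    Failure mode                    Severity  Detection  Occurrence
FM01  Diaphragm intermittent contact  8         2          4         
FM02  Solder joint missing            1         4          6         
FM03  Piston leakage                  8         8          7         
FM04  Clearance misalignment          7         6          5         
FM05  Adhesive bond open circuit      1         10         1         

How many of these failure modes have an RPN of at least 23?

4

RPN = Severity × Occurrence × Detection:
  FM01: 8 × 4 × 2 = 64
  FM02: 1 × 6 × 4 = 24
  FM03: 8 × 7 × 8 = 448
  FM04: 7 × 5 × 6 = 210
  FM05: 1 × 1 × 10 = 10
Modes with RPN ≥ 23: FM01 (64), FM02 (24), FM03 (448), FM04 (210) → 4.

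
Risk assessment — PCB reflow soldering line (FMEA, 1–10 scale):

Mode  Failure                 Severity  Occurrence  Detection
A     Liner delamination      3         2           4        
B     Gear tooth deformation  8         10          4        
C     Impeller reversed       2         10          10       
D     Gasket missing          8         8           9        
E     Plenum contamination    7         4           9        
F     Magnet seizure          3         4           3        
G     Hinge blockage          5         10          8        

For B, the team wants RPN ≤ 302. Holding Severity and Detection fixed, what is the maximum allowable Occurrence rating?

9

B: S=8, O=10, D=4 → current RPN = 320.
Fixed product = 32. Need 32 × O ≤ 302, so O ≤ 302/32 = 9.44.
Maximum integer Occurrence rating = 9 (gives RPN 288; O=10 would give 320 > 302).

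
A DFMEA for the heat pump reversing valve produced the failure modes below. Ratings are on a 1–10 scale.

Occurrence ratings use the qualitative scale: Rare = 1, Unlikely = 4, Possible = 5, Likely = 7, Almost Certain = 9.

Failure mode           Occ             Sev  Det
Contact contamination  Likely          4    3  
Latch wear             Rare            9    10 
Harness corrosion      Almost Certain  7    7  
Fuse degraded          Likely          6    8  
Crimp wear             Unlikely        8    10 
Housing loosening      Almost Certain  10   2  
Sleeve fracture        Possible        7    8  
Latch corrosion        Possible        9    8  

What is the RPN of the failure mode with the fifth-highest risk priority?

280

RPN = Severity × Occurrence × Detection:
  Contact contamination: 4 × 7 × 3 = 84
  Latch wear: 9 × 1 × 10 = 90
  Harness corrosion: 7 × 9 × 7 = 441
  Fuse degraded: 6 × 7 × 8 = 336
  Crimp wear: 8 × 4 × 10 = 320
  Housing loosening: 10 × 9 × 2 = 180
  Sleeve fracture: 7 × 5 × 8 = 280
  Latch corrosion: 9 × 5 × 8 = 360
Sorted descending: 441, 360, 336, 320, 280, 180, 90, 84.
The fifth-highest RPN is 280 (Sleeve fracture).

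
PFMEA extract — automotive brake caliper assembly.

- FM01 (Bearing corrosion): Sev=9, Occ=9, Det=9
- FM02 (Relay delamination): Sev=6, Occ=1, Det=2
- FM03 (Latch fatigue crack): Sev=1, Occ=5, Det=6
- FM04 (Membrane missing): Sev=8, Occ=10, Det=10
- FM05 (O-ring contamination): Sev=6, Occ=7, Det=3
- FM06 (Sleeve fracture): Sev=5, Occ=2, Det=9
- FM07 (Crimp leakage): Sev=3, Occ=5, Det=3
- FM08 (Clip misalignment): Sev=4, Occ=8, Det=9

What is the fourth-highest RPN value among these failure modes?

126

RPN = Severity × Occurrence × Detection:
  FM01: 9 × 9 × 9 = 729
  FM02: 6 × 1 × 2 = 12
  FM03: 1 × 5 × 6 = 30
  FM04: 8 × 10 × 10 = 800
  FM05: 6 × 7 × 3 = 126
  FM06: 5 × 2 × 9 = 90
  FM07: 3 × 5 × 3 = 45
  FM08: 4 × 8 × 9 = 288
Sorted descending: 800, 729, 288, 126, 90, 45, 30, 12.
The fourth-highest RPN is 126 (FM05).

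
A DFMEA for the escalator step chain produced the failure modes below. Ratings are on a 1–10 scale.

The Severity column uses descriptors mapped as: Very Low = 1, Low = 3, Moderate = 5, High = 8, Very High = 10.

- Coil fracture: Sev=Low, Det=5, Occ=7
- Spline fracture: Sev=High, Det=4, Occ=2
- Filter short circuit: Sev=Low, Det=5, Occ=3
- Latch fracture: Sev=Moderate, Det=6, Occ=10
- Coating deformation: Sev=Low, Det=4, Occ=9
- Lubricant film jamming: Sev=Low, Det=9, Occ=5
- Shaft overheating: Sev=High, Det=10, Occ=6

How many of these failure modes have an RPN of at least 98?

RPN = Severity × Occurrence × Detection:
  Coil fracture: 3 × 7 × 5 = 105
  Spline fracture: 8 × 2 × 4 = 64
  Filter short circuit: 3 × 3 × 5 = 45
  Latch fracture: 5 × 10 × 6 = 300
  Coating deformation: 3 × 9 × 4 = 108
  Lubricant film jamming: 3 × 5 × 9 = 135
  Shaft overheating: 8 × 6 × 10 = 480
Modes with RPN ≥ 98: Coil fracture (105), Latch fracture (300), Coating deformation (108), Lubricant film jamming (135), Shaft overheating (480) → 5.

5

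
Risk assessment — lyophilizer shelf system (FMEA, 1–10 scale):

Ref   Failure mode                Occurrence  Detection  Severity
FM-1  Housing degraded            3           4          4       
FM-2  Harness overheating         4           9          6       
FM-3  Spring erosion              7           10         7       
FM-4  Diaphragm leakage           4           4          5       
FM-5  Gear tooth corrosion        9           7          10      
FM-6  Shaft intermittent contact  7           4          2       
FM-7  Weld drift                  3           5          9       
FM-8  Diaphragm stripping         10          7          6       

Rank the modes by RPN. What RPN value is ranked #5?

RPN = Severity × Occurrence × Detection:
  FM-1: 4 × 3 × 4 = 48
  FM-2: 6 × 4 × 9 = 216
  FM-3: 7 × 7 × 10 = 490
  FM-4: 5 × 4 × 4 = 80
  FM-5: 10 × 9 × 7 = 630
  FM-6: 2 × 7 × 4 = 56
  FM-7: 9 × 3 × 5 = 135
  FM-8: 6 × 10 × 7 = 420
Sorted descending: 630, 490, 420, 216, 135, 80, 56, 48.
The fifth-highest RPN is 135 (FM-7).

135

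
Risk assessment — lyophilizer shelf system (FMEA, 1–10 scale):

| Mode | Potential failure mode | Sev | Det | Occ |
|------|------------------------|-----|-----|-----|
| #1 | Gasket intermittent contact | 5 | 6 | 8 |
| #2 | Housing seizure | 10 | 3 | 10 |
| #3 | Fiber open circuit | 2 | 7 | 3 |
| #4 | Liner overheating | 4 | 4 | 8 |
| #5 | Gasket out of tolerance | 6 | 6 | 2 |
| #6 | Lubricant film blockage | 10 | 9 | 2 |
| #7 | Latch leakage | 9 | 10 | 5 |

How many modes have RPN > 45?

RPN = Severity × Occurrence × Detection:
  #1: 5 × 8 × 6 = 240
  #2: 10 × 10 × 3 = 300
  #3: 2 × 3 × 7 = 42
  #4: 4 × 8 × 4 = 128
  #5: 6 × 2 × 6 = 72
  #6: 10 × 2 × 9 = 180
  #7: 9 × 5 × 10 = 450
Modes with RPN > 45: #1 (240), #2 (300), #4 (128), #5 (72), #6 (180), #7 (450) → 6.

6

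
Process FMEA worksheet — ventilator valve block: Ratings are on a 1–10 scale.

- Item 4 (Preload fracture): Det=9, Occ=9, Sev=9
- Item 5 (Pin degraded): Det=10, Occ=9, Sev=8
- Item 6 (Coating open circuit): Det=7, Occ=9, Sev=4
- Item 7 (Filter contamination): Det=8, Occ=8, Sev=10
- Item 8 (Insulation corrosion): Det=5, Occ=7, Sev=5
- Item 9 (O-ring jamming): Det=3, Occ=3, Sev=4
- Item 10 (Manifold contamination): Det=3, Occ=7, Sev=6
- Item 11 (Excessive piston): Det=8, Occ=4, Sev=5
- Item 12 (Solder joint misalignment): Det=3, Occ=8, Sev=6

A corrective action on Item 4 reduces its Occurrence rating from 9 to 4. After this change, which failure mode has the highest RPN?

RPN = Severity × Occurrence × Detection:
  Item 4: 9 × 9 × 9 = 729
  Item 5: 8 × 9 × 10 = 720
  Item 6: 4 × 9 × 7 = 252
  Item 7: 10 × 8 × 8 = 640
  Item 8: 5 × 7 × 5 = 175
  Item 9: 4 × 3 × 3 = 36
  Item 10: 6 × 7 × 3 = 126
  Item 11: 5 × 4 × 8 = 160
  Item 12: 6 × 8 × 3 = 144
After action: Item 4 → 9 × 4 × 9 = 324.
Revised RPNs: Item 5=720, Item 7=640, Item 4=324, Item 6=252, Item 8=175, Item 11=160, Item 12=144, Item 10=126, Item 9=36.
Highest is now Item 5 (720).

Item 5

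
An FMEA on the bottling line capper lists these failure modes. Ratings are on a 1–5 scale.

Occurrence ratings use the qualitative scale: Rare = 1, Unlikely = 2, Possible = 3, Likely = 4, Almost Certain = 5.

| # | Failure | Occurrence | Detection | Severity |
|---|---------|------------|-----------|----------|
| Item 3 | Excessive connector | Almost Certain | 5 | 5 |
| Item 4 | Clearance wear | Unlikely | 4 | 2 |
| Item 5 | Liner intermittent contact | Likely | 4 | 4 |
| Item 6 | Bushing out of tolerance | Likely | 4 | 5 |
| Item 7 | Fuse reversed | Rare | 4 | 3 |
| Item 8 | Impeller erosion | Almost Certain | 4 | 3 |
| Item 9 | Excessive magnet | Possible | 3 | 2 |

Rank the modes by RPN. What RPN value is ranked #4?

60

RPN = Severity × Occurrence × Detection:
  Item 3: 5 × 5 × 5 = 125
  Item 4: 2 × 2 × 4 = 16
  Item 5: 4 × 4 × 4 = 64
  Item 6: 5 × 4 × 4 = 80
  Item 7: 3 × 1 × 4 = 12
  Item 8: 3 × 5 × 4 = 60
  Item 9: 2 × 3 × 3 = 18
Sorted descending: 125, 80, 64, 60, 18, 16, 12.
The fourth-highest RPN is 60 (Item 8).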